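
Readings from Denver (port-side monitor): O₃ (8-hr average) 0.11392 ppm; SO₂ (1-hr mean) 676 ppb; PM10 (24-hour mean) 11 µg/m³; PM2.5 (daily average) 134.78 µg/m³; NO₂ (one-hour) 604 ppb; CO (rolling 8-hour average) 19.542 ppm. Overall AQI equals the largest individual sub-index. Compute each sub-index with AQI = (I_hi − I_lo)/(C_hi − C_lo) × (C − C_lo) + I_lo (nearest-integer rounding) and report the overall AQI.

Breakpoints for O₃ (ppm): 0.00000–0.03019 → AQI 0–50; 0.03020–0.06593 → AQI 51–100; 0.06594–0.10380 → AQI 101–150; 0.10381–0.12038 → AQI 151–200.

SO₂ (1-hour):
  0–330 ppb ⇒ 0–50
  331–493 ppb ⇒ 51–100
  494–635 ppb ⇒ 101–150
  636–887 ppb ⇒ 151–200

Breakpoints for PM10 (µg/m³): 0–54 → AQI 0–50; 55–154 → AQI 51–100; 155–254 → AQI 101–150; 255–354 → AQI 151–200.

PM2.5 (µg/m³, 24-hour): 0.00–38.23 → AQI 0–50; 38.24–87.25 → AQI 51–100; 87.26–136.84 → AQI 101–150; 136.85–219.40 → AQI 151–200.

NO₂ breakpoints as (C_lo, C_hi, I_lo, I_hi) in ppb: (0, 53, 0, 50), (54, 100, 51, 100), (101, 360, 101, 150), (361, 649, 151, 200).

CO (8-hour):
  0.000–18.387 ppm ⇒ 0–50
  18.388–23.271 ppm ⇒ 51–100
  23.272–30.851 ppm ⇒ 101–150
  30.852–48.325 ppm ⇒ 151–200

O₃ 0.11392: bracket 0.10381–0.12038 → index 151–200; slope 49/0.01657, offset 0.01011.
AQI = 151 + 49/0.01657·0.01011 ≈ 180.90 ⇒ 181.
SO₂ 676: bracket 636–887 → index 151–200; slope 49/251, offset 40.
AQI = 151 + 49/251·40 ≈ 158.81 ⇒ 159.
PM10: 11 ∈ [0, 54] ↔ index [0, 50].
0 + (11−0)·(50−0)/(54−0) = 0 + 11·50/54 ≈ 10.19, so AQI = 10.
PM2.5: 134.78 lies in 87.26–136.84, so I_lo=101, I_hi=150, C_lo=87.26, C_hi=136.84.
(150−101)/(136.84−87.26) × (134.78−87.26) + 101 = 49/49.58 × 47.52 + 101 ≈ 147.96 → 148.
NO₂: row 361–649 (AQI 151–200). (200−151)·(604−361)/(649−361) + 151 = 49·243/288 + 151 ≈ 192.34 → 192.
CO: 19.542 ∈ [18.388, 23.271] ↔ index [51, 100].
51 + (19.542−18.388)·(100−51)/(23.271−18.388) = 51 + 1.154·49/4.883 ≈ 62.58, so AQI = 63.
Sub-indices: O₃→181, SO₂→159, PM10→10, PM2.5→148, NO₂→192, CO→63. Overall AQI = max = 192; dominant pollutant is NO₂.
AQI 192: Unhealthy.

192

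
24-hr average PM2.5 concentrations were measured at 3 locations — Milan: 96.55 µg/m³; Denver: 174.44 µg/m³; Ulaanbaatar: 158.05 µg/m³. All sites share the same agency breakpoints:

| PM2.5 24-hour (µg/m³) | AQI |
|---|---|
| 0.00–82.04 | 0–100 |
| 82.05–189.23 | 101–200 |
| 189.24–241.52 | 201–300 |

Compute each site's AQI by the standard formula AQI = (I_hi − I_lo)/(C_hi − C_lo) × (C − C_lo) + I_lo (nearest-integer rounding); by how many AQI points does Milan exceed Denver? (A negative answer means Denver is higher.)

Milan: 96.55 lies in 82.05–189.23, so I_lo=101, I_hi=200, C_lo=82.05, C_hi=189.23.
(200−101)/(189.23−82.05) × (96.55−82.05) + 101 = 99/107.18 × 14.50 + 101 ≈ 114.39 → 114.
Denver 174.44: bracket 82.05–189.23 → index 101–200; slope 99/107.18, offset 92.39.
AQI = 101 + 99/107.18·92.39 ≈ 186.34 ⇒ 186.
Ulaanbaatar: row 82.05–189.23 (AQI 101–200). (200−101)·(158.05−82.05)/(189.23−82.05) + 101 = 99·76.00/107.18 + 101 ≈ 171.20 → 171.
AQIs: Milan=114, Denver=186, Ulaanbaatar=171. Milan (114) − Denver (186) = -72.

-72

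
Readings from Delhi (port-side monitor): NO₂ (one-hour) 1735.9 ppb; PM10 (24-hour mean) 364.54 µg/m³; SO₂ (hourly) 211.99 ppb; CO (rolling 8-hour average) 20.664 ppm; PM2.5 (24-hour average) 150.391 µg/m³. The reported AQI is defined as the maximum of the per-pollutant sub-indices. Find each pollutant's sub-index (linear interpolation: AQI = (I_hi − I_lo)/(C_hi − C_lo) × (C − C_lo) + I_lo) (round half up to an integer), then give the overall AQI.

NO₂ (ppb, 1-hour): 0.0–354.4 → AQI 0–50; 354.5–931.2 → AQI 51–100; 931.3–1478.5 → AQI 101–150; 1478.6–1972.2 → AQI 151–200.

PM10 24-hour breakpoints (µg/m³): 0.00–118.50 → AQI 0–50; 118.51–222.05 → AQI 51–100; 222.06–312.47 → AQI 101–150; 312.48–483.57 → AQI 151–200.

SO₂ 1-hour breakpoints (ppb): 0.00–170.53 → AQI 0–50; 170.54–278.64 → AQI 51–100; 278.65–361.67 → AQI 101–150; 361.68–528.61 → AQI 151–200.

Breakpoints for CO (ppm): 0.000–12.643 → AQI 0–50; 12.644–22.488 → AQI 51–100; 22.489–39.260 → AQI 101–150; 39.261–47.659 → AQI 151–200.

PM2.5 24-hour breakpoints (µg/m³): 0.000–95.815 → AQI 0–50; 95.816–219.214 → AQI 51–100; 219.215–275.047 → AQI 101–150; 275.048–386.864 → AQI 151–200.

NO₂ 1735.9: bracket 1478.6–1972.2 → index 151–200; slope 49/493.6, offset 257.3.
AQI = 151 + 49/493.6·257.3 ≈ 176.54 ⇒ 177.
PM10 364.54: bracket 312.48–483.57 → index 151–200; slope 49/171.09, offset 52.06.
AQI = 151 + 49/171.09·52.06 ≈ 165.91 ⇒ 166.
SO₂: 211.99 ∈ [170.54, 278.64] ↔ index [51, 100].
51 + (211.99−170.54)·(100−51)/(278.64−170.54) = 51 + 41.45·49/108.10 ≈ 69.79, so AQI = 70.
CO: 20.664 lies in 12.644–22.488, so I_lo=51, I_hi=100, C_lo=12.644, C_hi=22.488.
(100−51)/(22.488−12.644) × (20.664−12.644) + 51 = 49/9.844 × 8.020 + 51 ≈ 90.92 → 91.
PM2.5: row 95.816–219.214 (AQI 51–100). (100−51)·(150.391−95.816)/(219.214−95.816) + 51 = 49·54.575/123.398 + 51 ≈ 72.67 → 73.
Sub-indices: NO₂→177, PM10→166, SO₂→70, CO→91, PM2.5→73. Overall AQI = max = 177; dominant pollutant is NO₂.

177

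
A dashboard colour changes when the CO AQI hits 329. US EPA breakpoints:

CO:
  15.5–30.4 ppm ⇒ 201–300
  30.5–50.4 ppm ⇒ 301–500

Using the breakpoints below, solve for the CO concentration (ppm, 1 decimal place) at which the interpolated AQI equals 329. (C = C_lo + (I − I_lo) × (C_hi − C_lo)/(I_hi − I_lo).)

33.3

AQI 329 lies in the 301–500 band, which corresponds to 30.5–50.4 ppm.
C = 30.5 + (329−301)×(50.4−30.5)/(500−301) = 30.5 + 28×19.9/199 ≈ 33.300 ppm → 33.3 ppm to 1 dp.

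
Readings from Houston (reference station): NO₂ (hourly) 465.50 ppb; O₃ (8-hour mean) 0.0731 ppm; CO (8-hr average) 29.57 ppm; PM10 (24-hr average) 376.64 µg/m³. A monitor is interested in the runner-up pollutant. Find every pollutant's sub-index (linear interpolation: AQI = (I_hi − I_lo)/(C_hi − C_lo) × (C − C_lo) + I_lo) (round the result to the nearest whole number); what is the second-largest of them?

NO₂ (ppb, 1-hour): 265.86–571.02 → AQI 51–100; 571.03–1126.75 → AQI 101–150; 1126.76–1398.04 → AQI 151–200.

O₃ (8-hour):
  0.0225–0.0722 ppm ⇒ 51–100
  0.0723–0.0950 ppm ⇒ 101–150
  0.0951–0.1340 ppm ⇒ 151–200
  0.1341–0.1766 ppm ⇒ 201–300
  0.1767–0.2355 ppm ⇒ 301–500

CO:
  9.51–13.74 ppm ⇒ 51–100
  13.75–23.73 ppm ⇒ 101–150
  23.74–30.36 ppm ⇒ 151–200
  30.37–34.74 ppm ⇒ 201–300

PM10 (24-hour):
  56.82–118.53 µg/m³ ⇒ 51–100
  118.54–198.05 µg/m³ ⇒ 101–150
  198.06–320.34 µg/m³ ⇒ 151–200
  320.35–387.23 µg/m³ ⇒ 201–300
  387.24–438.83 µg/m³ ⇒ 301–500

NO₂: 465.50 lies in 265.86–571.02, so I_lo=51, I_hi=100, C_lo=265.86, C_hi=571.02.
(100−51)/(571.02−265.86) × (465.50−265.86) + 51 = 49/305.16 × 199.64 + 51 ≈ 83.06 → 83.
O₃: 0.0731 ∈ [0.0723, 0.0950] ↔ index [101, 150].
101 + (0.0731−0.0723)·(150−101)/(0.0950−0.0723) = 101 + 0.0008·49/0.0227 ≈ 102.73, so AQI = 103.
CO: 29.57 ∈ [23.74, 30.36] ↔ index [151, 200].
151 + (29.57−23.74)·(200−151)/(30.36−23.74) = 151 + 5.83·49/6.62 ≈ 194.15, so AQI = 194.
PM10: row 320.35–387.23 (AQI 201–300). (300−201)·(376.64−320.35)/(387.23−320.35) + 201 = 99·56.29/66.88 + 201 ≈ 284.32 → 284.
Sub-indices: NO₂→83, O₃→103, CO→194, PM10→284. Ranked high→low: 284, 194, 103, 83. Second-highest sub-index = 194.

194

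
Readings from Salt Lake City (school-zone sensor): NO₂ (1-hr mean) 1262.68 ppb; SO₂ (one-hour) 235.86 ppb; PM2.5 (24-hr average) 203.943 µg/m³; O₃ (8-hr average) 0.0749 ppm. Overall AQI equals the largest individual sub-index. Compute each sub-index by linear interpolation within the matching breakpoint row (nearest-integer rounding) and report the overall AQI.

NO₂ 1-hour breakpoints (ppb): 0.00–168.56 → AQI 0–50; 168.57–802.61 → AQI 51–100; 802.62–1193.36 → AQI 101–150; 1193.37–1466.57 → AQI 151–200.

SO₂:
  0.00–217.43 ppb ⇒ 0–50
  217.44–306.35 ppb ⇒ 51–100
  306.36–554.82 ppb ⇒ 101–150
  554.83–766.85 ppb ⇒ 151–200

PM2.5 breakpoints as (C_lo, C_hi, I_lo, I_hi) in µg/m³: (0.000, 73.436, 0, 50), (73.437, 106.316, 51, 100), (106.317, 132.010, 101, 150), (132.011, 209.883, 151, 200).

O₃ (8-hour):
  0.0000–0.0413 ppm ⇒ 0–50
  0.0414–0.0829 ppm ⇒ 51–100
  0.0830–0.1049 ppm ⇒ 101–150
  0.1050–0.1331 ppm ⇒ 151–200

196

NO₂: 1262.68 ∈ [1193.37, 1466.57] ↔ index [151, 200].
151 + (1262.68−1193.37)·(200−151)/(1466.57−1193.37) = 151 + 69.31·49/273.20 ≈ 163.43, so AQI = 163.
SO₂ 235.86: bracket 217.44–306.35 → index 51–100; slope 49/88.91, offset 18.42.
AQI = 51 + 49/88.91·18.42 ≈ 61.15 ⇒ 61.
PM2.5: 203.943 lies in 132.011–209.883, so I_lo=151, I_hi=200, C_lo=132.011, C_hi=209.883.
(200−151)/(209.883−132.011) × (203.943−132.011) + 151 = 49/77.872 × 71.932 + 151 ≈ 196.26 → 196.
O₃: row 0.0414–0.0829 (AQI 51–100). (100−51)·(0.0749−0.0414)/(0.0829−0.0414) + 51 = 49·0.0335/0.0415 + 51 ≈ 90.55 → 91.
Sub-indices: NO₂→163, SO₂→61, PM2.5→196, O₃→91. Overall AQI = max = 196; dominant pollutant is PM2.5.
AQI 196: Unhealthy.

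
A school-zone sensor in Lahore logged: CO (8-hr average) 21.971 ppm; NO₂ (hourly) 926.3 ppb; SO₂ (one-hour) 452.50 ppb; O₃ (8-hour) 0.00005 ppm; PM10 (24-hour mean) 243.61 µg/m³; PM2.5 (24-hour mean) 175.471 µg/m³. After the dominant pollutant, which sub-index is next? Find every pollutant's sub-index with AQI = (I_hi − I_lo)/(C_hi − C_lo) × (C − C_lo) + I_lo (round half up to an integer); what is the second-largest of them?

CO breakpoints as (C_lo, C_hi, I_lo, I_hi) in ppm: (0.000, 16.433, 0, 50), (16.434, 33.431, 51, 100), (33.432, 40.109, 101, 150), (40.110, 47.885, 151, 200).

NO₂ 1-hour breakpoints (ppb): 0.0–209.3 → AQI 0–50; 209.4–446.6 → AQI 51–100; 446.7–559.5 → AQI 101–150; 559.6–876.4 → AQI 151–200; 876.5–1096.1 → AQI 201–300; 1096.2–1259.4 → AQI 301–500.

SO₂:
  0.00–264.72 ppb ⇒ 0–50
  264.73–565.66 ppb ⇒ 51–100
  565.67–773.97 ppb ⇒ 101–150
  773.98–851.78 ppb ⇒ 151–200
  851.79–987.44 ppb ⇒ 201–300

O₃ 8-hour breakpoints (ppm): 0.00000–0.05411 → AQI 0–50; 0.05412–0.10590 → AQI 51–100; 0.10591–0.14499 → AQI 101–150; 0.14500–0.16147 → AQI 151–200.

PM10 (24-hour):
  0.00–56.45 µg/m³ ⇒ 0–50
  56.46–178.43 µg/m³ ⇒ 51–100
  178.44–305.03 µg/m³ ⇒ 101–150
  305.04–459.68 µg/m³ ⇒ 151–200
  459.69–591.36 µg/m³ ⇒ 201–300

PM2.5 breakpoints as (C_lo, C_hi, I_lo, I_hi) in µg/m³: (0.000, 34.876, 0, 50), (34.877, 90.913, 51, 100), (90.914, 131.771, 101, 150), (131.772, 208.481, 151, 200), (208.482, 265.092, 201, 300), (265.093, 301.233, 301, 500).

CO: 21.971 lies in 16.434–33.431, so I_lo=51, I_hi=100, C_lo=16.434, C_hi=33.431.
(100−51)/(33.431−16.434) × (21.971−16.434) + 51 = 49/16.997 × 5.537 + 51 ≈ 66.96 → 67.
NO₂: 926.3 lies in 876.5–1096.1, so I_lo=201, I_hi=300, C_lo=876.5, C_hi=1096.1.
(300−201)/(1096.1−876.5) × (926.3−876.5) + 201 = 99/219.6 × 49.8 + 201 ≈ 223.45 → 223.
SO₂ 452.50: bracket 264.73–565.66 → index 51–100; slope 49/300.93, offset 187.77.
AQI = 51 + 49/300.93·187.77 ≈ 81.57 ⇒ 82.
O₃: 0.00005 lies in 0.00000–0.05411, so I_lo=0, I_hi=50, C_lo=0.00000, C_hi=0.05411.
(50−0)/(0.05411−0.00000) × (0.00005−0.00000) + 0 = 50/0.05411 × 0.00005 + 0 ≈ 0.05 → 0.
PM10 243.61: bracket 178.44–305.03 → index 101–150; slope 49/126.59, offset 65.17.
AQI = 101 + 49/126.59·65.17 ≈ 126.23 ⇒ 126.
PM2.5: 175.471 ∈ [131.772, 208.481] ↔ index [151, 200].
151 + (175.471−131.772)·(200−151)/(208.481−131.772) = 151 + 43.699·49/76.709 ≈ 178.91, so AQI = 179.
Sub-indices: CO→67, NO₂→223, SO₂→82, O₃→0, PM10→126, PM2.5→179. Ranked high→low: 223, 179, 126, 82, 67, 0. Second-highest sub-index = 179.

179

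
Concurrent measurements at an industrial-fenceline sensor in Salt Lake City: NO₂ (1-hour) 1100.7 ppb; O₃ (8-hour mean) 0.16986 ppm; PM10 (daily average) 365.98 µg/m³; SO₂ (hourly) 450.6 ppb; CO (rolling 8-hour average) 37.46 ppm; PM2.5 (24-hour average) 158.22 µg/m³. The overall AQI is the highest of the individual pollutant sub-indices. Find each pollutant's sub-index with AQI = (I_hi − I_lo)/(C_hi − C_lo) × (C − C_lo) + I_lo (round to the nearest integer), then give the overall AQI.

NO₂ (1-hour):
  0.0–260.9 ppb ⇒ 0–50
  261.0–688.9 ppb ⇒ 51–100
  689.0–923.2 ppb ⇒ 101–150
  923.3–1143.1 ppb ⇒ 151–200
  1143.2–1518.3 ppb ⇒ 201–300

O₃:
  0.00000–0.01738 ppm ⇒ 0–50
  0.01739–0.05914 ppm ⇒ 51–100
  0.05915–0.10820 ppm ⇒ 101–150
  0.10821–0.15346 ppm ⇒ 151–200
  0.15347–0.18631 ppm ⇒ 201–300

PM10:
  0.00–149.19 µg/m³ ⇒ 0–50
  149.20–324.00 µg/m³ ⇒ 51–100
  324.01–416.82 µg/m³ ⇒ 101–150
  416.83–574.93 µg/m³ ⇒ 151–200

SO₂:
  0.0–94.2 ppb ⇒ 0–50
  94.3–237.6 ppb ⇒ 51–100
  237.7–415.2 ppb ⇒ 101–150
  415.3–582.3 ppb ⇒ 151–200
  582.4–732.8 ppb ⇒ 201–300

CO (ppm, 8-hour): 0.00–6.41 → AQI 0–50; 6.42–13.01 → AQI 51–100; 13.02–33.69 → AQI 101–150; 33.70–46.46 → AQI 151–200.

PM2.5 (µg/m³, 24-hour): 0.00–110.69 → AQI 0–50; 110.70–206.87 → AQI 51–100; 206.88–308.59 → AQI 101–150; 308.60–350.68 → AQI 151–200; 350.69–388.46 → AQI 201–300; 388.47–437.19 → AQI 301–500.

250

NO₂: 1100.7 lies in 923.3–1143.1, so I_lo=151, I_hi=200, C_lo=923.3, C_hi=1143.1.
(200−151)/(1143.1−923.3) × (1100.7−923.3) + 151 = 49/219.8 × 177.4 + 151 ≈ 190.55 → 191.
O₃: row 0.15347–0.18631 (AQI 201–300). (300−201)·(0.16986−0.15347)/(0.18631−0.15347) + 201 = 99·0.01639/0.03284 + 201 ≈ 250.41 → 250.
PM10 365.98: bracket 324.01–416.82 → index 101–150; slope 49/92.81, offset 41.97.
AQI = 101 + 49/92.81·41.97 ≈ 123.16 ⇒ 123.
SO₂: row 415.3–582.3 (AQI 151–200). (200−151)·(450.6−415.3)/(582.3−415.3) + 151 = 49·35.3/167.0 + 151 ≈ 161.36 → 161.
CO 37.46: bracket 33.70–46.46 → index 151–200; slope 49/12.76, offset 3.76.
AQI = 151 + 49/12.76·3.76 ≈ 165.44 ⇒ 165.
PM2.5 158.22: bracket 110.70–206.87 → index 51–100; slope 49/96.17, offset 47.52.
AQI = 51 + 49/96.17·47.52 ≈ 75.21 ⇒ 75.
Sub-indices: NO₂→191, O₃→250, PM10→123, SO₂→161, CO→165, PM2.5→75. Overall AQI = max = 250; dominant pollutant is O₃.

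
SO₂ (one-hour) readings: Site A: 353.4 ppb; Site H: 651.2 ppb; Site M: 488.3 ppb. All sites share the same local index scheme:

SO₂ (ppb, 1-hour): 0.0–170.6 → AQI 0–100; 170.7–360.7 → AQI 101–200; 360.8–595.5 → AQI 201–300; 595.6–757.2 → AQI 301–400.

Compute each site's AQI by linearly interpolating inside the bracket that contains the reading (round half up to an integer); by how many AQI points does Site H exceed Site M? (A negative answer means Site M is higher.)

80

Site A: row 170.7–360.7 (AQI 101–200). (200−101)·(353.4−170.7)/(360.7−170.7) + 101 = 99·182.7/190.0 + 101 ≈ 196.20 → 196.
Site H: 651.2 ∈ [595.6, 757.2] ↔ index [301, 400].
301 + (651.2−595.6)·(400−301)/(757.2−595.6) = 301 + 55.6·99/161.6 ≈ 335.06, so AQI = 335.
Site M: row 360.8–595.5 (AQI 201–300). (300−201)·(488.3−360.8)/(595.5−360.8) + 201 = 99·127.5/234.7 + 201 ≈ 254.78 → 255.
AQIs: Site A=196, Site H=335, Site M=255. Site H (335) − Site M (255) = 80.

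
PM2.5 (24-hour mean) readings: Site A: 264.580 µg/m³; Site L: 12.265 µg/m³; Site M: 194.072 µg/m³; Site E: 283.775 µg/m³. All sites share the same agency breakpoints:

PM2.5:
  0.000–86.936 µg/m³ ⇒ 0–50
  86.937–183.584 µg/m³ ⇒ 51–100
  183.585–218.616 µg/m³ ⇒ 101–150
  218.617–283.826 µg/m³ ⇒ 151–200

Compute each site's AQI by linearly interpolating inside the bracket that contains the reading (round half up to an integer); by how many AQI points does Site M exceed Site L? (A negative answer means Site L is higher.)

109

Site A: 264.580 lies in 218.617–283.826, so I_lo=151, I_hi=200, C_lo=218.617, C_hi=283.826.
(200−151)/(283.826−218.617) × (264.580−218.617) + 151 = 49/65.209 × 45.963 + 151 ≈ 185.54 → 186.
Site L: 12.265 ∈ [0.000, 86.936] ↔ index [0, 50].
0 + (12.265−0.000)·(50−0)/(86.936−0.000) = 0 + 12.265·50/86.936 ≈ 7.05, so AQI = 7.
Site M: 194.072 ∈ [183.585, 218.616] ↔ index [101, 150].
101 + (194.072−183.585)·(150−101)/(218.616−183.585) = 101 + 10.487·49/35.031 ≈ 115.67, so AQI = 116.
Site E 283.775: bracket 218.617–283.826 → index 151–200; slope 49/65.209, offset 65.158.
AQI = 151 + 49/65.209·65.158 ≈ 199.96 ⇒ 200.
AQIs: Site A=186, Site L=7, Site M=116, Site E=200. Site M (116) − Site L (7) = 109.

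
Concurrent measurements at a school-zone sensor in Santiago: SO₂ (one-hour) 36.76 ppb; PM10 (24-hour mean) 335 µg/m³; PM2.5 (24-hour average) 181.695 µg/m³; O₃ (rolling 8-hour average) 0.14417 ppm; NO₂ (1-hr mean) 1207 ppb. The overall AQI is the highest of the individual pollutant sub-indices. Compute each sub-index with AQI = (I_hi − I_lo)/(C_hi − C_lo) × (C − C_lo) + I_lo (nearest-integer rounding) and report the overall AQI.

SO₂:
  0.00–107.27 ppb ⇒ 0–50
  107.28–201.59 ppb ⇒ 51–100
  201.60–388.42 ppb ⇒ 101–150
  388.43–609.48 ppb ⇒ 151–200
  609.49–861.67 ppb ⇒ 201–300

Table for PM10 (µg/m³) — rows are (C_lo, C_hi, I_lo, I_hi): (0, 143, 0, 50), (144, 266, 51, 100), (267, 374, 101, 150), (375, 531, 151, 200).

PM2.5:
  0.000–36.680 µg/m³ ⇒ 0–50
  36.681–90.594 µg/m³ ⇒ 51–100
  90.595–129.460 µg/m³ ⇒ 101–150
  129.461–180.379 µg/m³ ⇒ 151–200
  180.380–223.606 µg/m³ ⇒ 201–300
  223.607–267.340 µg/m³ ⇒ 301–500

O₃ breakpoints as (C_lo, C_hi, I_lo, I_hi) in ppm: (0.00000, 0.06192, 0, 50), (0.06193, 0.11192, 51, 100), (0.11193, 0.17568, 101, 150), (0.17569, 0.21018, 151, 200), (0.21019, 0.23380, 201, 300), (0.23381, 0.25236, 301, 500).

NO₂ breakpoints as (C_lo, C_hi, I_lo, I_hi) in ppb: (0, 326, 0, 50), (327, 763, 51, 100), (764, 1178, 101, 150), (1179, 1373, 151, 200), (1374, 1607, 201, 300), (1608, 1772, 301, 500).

204

SO₂: row 0.00–107.27 (AQI 0–50). (50−0)·(36.76−0.00)/(107.27−0.00) + 0 = 50·36.76/107.27 + 0 ≈ 17.13 → 17.
PM10 335: bracket 267–374 → index 101–150; slope 49/107, offset 68.
AQI = 101 + 49/107·68 ≈ 132.14 ⇒ 132.
PM2.5: 181.695 lies in 180.380–223.606, so I_lo=201, I_hi=300, C_lo=180.380, C_hi=223.606.
(300−201)/(223.606−180.380) × (181.695−180.380) + 201 = 99/43.226 × 1.315 + 201 ≈ 204.01 → 204.
O₃: row 0.11193–0.17568 (AQI 101–150). (150−101)·(0.14417−0.11193)/(0.17568−0.11193) + 101 = 49·0.03224/0.06375 + 101 ≈ 125.78 → 126.
NO₂: row 1179–1373 (AQI 151–200). (200−151)·(1207−1179)/(1373−1179) + 151 = 49·28/194 + 151 ≈ 158.07 → 158.
Sub-indices: SO₂→17, PM10→132, PM2.5→204, O₃→126, NO₂→158. Overall AQI = max = 204; dominant pollutant is PM2.5.
AQI 204: Very Unhealthy.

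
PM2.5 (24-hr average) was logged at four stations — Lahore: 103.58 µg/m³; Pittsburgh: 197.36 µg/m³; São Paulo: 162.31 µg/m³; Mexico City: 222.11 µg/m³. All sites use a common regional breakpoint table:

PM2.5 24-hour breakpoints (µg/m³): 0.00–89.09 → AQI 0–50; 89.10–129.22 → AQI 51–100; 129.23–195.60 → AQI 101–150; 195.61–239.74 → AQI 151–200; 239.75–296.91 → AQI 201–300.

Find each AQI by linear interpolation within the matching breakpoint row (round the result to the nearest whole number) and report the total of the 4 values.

527

Lahore: 103.58 ∈ [89.10, 129.22] ↔ index [51, 100].
51 + (103.58−89.10)·(100−51)/(129.22−89.10) = 51 + 14.48·49/40.12 ≈ 68.68, so AQI = 69.
Pittsburgh: 197.36 ∈ [195.61, 239.74] ↔ index [151, 200].
151 + (197.36−195.61)·(200−151)/(239.74−195.61) = 151 + 1.75·49/44.13 ≈ 152.94, so AQI = 153.
São Paulo 162.31: bracket 129.23–195.60 → index 101–150; slope 49/66.37, offset 33.08.
AQI = 101 + 49/66.37·33.08 ≈ 125.42 ⇒ 125.
Mexico City: 222.11 ∈ [195.61, 239.74] ↔ index [151, 200].
151 + (222.11−195.61)·(200−151)/(239.74−195.61) = 151 + 26.50·49/44.13 ≈ 180.42, so AQI = 180.
AQIs: Lahore=69, Pittsburgh=153, São Paulo=125, Mexico City=180. Sum = 69 + 153 + 125 + 180 = 527.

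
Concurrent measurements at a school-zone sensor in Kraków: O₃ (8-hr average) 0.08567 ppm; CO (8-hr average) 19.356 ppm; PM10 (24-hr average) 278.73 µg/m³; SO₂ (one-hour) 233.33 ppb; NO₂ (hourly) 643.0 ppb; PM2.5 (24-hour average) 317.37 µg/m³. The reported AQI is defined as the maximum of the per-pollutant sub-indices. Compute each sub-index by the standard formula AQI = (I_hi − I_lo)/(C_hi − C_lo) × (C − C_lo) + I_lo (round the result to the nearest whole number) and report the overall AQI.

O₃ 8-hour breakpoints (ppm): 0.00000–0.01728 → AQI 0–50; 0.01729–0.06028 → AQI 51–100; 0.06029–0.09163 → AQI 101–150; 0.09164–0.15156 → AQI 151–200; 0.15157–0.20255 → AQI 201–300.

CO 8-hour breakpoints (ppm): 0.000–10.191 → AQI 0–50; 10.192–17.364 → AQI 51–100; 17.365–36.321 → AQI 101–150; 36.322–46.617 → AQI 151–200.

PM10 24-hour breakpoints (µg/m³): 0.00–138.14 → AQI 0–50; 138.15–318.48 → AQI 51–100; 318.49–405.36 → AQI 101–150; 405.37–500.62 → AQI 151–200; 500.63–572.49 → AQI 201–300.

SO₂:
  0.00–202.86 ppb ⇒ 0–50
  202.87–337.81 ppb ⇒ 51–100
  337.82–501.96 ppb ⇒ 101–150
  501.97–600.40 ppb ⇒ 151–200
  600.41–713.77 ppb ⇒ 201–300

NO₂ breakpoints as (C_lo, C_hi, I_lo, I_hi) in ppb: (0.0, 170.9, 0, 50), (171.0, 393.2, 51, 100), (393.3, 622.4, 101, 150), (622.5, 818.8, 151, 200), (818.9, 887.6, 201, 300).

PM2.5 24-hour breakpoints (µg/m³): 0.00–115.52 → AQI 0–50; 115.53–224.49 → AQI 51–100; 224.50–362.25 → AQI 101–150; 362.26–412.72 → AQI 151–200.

O₃ 0.08567: bracket 0.06029–0.09163 → index 101–150; slope 49/0.03134, offset 0.02538.
AQI = 101 + 49/0.03134·0.02538 ≈ 140.68 ⇒ 141.
CO: 19.356 ∈ [17.365, 36.321] ↔ index [101, 150].
101 + (19.356−17.365)·(150−101)/(36.321−17.365) = 101 + 1.991·49/18.956 ≈ 106.15, so AQI = 106.
PM10: 278.73 lies in 138.15–318.48, so I_lo=51, I_hi=100, C_lo=138.15, C_hi=318.48.
(100−51)/(318.48−138.15) × (278.73−138.15) + 51 = 49/180.33 × 140.58 + 51 ≈ 89.20 → 89.
SO₂ 233.33: bracket 202.87–337.81 → index 51–100; slope 49/134.94, offset 30.46.
AQI = 51 + 49/134.94·30.46 ≈ 62.06 ⇒ 62.
NO₂ 643.0: bracket 622.5–818.8 → index 151–200; slope 49/196.3, offset 20.5.
AQI = 151 + 49/196.3·20.5 ≈ 156.12 ⇒ 156.
PM2.5: 317.37 ∈ [224.50, 362.25] ↔ index [101, 150].
101 + (317.37−224.50)·(150−101)/(362.25−224.50) = 101 + 92.87·49/137.75 ≈ 134.04, so AQI = 134.
Sub-indices: O₃→141, CO→106, PM10→89, SO₂→62, NO₂→156, PM2.5→134. Overall AQI = max = 156; dominant pollutant is NO₂.

156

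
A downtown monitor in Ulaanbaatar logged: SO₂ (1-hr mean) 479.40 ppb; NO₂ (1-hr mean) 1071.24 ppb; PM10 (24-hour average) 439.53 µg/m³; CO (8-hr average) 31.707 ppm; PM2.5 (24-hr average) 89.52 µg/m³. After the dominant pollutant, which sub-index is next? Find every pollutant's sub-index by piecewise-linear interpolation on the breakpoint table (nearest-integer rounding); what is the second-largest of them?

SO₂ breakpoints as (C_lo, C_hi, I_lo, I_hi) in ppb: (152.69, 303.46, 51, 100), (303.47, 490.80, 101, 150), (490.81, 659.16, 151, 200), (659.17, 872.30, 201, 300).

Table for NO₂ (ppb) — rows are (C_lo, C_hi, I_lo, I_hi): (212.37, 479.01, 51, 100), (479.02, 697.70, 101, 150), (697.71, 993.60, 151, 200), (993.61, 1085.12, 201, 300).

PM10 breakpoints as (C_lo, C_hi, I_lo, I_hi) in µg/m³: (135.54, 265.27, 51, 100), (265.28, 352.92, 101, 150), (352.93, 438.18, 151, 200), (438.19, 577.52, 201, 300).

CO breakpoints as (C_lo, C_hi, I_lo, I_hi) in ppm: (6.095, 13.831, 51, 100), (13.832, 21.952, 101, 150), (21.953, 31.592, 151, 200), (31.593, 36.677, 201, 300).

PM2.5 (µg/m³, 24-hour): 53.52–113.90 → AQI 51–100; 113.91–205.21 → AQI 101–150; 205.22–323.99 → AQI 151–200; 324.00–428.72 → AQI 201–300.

203

SO₂: 479.40 lies in 303.47–490.80, so I_lo=101, I_hi=150, C_lo=303.47, C_hi=490.80.
(150−101)/(490.80−303.47) × (479.40−303.47) + 101 = 49/187.33 × 175.93 + 101 ≈ 147.02 → 147.
NO₂ 1071.24: bracket 993.61–1085.12 → index 201–300; slope 99/91.51, offset 77.63.
AQI = 201 + 99/91.51·77.63 ≈ 284.98 ⇒ 285.
PM10: row 438.19–577.52 (AQI 201–300). (300−201)·(439.53−438.19)/(577.52−438.19) + 201 = 99·1.34/139.33 + 201 ≈ 201.95 → 202.
CO: 31.707 ∈ [31.593, 36.677] ↔ index [201, 300].
201 + (31.707−31.593)·(300−201)/(36.677−31.593) = 201 + 0.114·99/5.084 ≈ 203.22, so AQI = 203.
PM2.5: 89.52 lies in 53.52–113.90, so I_lo=51, I_hi=100, C_lo=53.52, C_hi=113.90.
(100−51)/(113.90−53.52) × (89.52−53.52) + 51 = 49/60.38 × 36.00 + 51 ≈ 80.21 → 80.
Sub-indices: SO₂→147, NO₂→285, PM10→202, CO→203, PM2.5→80. Ranked high→low: 285, 203, 202, 147, 80. Second-highest sub-index = 203.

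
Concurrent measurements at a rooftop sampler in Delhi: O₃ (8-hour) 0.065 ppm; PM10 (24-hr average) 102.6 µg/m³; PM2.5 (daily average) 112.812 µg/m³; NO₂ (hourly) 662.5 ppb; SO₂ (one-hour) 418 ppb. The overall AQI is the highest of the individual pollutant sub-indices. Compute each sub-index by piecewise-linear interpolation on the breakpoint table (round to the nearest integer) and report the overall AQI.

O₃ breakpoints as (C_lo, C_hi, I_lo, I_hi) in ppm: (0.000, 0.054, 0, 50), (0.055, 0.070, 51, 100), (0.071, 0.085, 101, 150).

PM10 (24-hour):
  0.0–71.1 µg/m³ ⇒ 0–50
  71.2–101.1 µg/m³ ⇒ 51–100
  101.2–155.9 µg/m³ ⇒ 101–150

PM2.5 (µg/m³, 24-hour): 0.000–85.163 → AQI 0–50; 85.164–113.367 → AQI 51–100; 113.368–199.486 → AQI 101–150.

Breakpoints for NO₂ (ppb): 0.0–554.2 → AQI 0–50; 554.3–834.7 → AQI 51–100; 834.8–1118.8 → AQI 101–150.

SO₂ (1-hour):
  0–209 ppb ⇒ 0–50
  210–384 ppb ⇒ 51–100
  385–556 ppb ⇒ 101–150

O₃ 0.065: bracket 0.055–0.070 → index 51–100; slope 49/0.015, offset 0.010.
AQI = 51 + 49/0.015·0.010 ≈ 83.67 ⇒ 84.
PM10: row 101.2–155.9 (AQI 101–150). (150−101)·(102.6−101.2)/(155.9−101.2) + 101 = 49·1.4/54.7 + 101 ≈ 102.25 → 102.
PM2.5: 112.812 lies in 85.164–113.367, so I_lo=51, I_hi=100, C_lo=85.164, C_hi=113.367.
(100−51)/(113.367−85.164) × (112.812−85.164) + 51 = 49/28.203 × 27.648 + 51 ≈ 99.04 → 99.
NO₂: 662.5 lies in 554.3–834.7, so I_lo=51, I_hi=100, C_lo=554.3, C_hi=834.7.
(100−51)/(834.7−554.3) × (662.5−554.3) + 51 = 49/280.4 × 108.2 + 51 ≈ 69.91 → 70.
SO₂: 418 ∈ [385, 556] ↔ index [101, 150].
101 + (418−385)·(150−101)/(556−385) = 101 + 33·49/171 ≈ 110.46, so AQI = 110.
Sub-indices: O₃→84, PM10→102, PM2.5→99, NO₂→70, SO₂→110. Overall AQI = max = 110; dominant pollutant is SO₂.

110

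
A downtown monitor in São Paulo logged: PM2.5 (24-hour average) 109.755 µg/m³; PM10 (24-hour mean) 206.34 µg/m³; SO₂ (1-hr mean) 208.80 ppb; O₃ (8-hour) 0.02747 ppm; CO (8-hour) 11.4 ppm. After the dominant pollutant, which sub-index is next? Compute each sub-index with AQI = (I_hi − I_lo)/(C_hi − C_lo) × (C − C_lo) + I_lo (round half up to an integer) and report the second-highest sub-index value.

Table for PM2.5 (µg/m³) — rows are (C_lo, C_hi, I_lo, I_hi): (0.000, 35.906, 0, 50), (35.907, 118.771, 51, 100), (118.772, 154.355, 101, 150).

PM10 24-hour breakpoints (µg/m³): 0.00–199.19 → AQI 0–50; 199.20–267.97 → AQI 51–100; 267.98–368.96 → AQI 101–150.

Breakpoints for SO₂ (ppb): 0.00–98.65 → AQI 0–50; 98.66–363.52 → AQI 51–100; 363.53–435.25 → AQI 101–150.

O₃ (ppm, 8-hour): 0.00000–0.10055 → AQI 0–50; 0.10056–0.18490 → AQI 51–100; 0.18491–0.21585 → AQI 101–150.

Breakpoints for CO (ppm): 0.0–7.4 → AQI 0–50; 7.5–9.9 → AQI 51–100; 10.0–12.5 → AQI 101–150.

PM2.5 109.755: bracket 35.907–118.771 → index 51–100; slope 49/82.864, offset 73.848.
AQI = 51 + 49/82.864·73.848 ≈ 94.67 ⇒ 95.
PM10 206.34: bracket 199.20–267.97 → index 51–100; slope 49/68.77, offset 7.14.
AQI = 51 + 49/68.77·7.14 ≈ 56.09 ⇒ 56.
SO₂: 208.80 ∈ [98.66, 363.52] ↔ index [51, 100].
51 + (208.80−98.66)·(100−51)/(363.52−98.66) = 51 + 110.14·49/264.86 ≈ 71.38, so AQI = 71.
O₃: 0.02747 lies in 0.00000–0.10055, so I_lo=0, I_hi=50, C_lo=0.00000, C_hi=0.10055.
(50−0)/(0.10055−0.00000) × (0.02747−0.00000) + 0 = 50/0.10055 × 0.02747 + 0 ≈ 13.66 → 14.
CO: 11.4 lies in 10.0–12.5, so I_lo=101, I_hi=150, C_lo=10.0, C_hi=12.5.
(150−101)/(12.5−10.0) × (11.4−10.0) + 101 = 49/2.5 × 1.4 + 101 ≈ 128.44 → 128.
Sub-indices: PM2.5→95, PM10→56, SO₂→71, O₃→14, CO→128. Ranked high→low: 128, 95, 71, 56, 14. Second-highest sub-index = 95.

95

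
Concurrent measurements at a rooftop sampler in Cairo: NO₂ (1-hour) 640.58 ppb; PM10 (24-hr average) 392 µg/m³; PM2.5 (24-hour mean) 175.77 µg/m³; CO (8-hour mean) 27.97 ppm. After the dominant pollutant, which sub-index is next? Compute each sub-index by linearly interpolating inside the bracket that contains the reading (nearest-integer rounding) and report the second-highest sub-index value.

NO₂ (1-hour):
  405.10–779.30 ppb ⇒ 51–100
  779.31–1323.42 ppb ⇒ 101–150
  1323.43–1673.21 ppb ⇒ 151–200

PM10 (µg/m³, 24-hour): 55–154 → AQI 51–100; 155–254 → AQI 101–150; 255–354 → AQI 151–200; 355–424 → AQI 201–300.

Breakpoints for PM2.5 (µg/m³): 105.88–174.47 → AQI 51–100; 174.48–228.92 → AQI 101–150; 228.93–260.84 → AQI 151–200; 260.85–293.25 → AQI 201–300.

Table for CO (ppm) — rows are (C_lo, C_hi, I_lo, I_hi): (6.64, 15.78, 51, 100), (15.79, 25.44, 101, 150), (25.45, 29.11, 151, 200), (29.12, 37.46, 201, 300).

NO₂: row 405.10–779.30 (AQI 51–100). (100−51)·(640.58−405.10)/(779.30−405.10) + 51 = 49·235.48/374.20 + 51 ≈ 81.84 → 82.
PM10 392: bracket 355–424 → index 201–300; slope 99/69, offset 37.
AQI = 201 + 99/69·37 ≈ 254.09 ⇒ 254.
PM2.5: 175.77 lies in 174.48–228.92, so I_lo=101, I_hi=150, C_lo=174.48, C_hi=228.92.
(150−101)/(228.92−174.48) × (175.77−174.48) + 101 = 49/54.44 × 1.29 + 101 ≈ 102.16 → 102.
CO: 27.97 lies in 25.45–29.11, so I_lo=151, I_hi=200, C_lo=25.45, C_hi=29.11.
(200−151)/(29.11−25.45) × (27.97−25.45) + 151 = 49/3.66 × 2.52 + 151 ≈ 184.74 → 185.
Sub-indices: NO₂→82, PM10→254, PM2.5→102, CO→185. Ranked high→low: 254, 185, 102, 82. Second-highest sub-index = 185.

185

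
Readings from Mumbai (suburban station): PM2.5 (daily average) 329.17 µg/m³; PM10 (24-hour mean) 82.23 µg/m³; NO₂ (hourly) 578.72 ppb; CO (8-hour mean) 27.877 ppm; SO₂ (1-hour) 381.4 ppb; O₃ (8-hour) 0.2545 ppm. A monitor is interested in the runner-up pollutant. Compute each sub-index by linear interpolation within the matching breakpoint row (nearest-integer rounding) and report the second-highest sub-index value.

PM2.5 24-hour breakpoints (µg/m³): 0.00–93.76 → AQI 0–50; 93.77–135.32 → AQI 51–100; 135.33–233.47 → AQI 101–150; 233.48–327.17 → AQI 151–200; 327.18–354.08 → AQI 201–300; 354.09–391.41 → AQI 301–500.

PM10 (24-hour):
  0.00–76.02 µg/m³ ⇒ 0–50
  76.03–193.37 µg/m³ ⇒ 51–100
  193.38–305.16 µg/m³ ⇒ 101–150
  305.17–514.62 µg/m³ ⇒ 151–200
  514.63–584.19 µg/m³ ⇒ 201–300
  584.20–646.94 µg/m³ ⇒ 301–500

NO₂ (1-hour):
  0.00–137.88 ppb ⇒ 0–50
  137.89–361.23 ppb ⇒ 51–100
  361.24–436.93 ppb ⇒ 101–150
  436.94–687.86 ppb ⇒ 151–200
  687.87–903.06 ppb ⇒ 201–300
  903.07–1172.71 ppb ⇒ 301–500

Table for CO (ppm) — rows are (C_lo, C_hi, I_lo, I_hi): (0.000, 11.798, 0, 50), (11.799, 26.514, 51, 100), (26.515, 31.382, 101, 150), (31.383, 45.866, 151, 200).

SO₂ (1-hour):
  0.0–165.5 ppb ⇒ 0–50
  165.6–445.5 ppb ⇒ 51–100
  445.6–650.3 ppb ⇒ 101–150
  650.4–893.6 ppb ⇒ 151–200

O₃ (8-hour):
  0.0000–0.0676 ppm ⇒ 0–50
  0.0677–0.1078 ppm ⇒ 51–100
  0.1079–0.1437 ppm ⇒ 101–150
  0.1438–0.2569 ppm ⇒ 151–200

199

PM2.5 329.17: bracket 327.18–354.08 → index 201–300; slope 99/26.90, offset 1.99.
AQI = 201 + 99/26.90·1.99 ≈ 208.32 ⇒ 208.
PM10: row 76.03–193.37 (AQI 51–100). (100−51)·(82.23−76.03)/(193.37−76.03) + 51 = 49·6.20/117.34 + 51 ≈ 53.59 → 54.
NO₂: 578.72 lies in 436.94–687.86, so I_lo=151, I_hi=200, C_lo=436.94, C_hi=687.86.
(200−151)/(687.86−436.94) × (578.72−436.94) + 151 = 49/250.92 × 141.78 + 151 ≈ 178.69 → 179.
CO: row 26.515–31.382 (AQI 101–150). (150−101)·(27.877−26.515)/(31.382−26.515) + 101 = 49·1.362/4.867 + 101 ≈ 114.71 → 115.
SO₂: row 165.6–445.5 (AQI 51–100). (100−51)·(381.4−165.6)/(445.5−165.6) + 51 = 49·215.8/279.9 + 51 ≈ 88.78 → 89.
O₃: 0.2545 ∈ [0.1438, 0.2569] ↔ index [151, 200].
151 + (0.2545−0.1438)·(200−151)/(0.2569−0.1438) = 151 + 0.1107·49/0.1131 ≈ 198.96, so AQI = 199.
Sub-indices: PM2.5→208, PM10→54, NO₂→179, CO→115, SO₂→89, O₃→199. Ranked high→low: 208, 199, 179, 115, 89, 54. Second-highest sub-index = 199.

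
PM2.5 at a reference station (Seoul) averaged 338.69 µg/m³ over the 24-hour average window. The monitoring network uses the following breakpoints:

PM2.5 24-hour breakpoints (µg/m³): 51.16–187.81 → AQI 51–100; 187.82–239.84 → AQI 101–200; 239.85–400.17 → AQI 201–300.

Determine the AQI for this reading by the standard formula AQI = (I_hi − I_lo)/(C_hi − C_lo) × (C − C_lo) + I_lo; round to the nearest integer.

262

PM2.5: row 239.85–400.17 (AQI 201–300). (300−201)·(338.69−239.85)/(400.17−239.85) + 201 = 99·98.84/160.32 + 201 ≈ 262.04 → 262.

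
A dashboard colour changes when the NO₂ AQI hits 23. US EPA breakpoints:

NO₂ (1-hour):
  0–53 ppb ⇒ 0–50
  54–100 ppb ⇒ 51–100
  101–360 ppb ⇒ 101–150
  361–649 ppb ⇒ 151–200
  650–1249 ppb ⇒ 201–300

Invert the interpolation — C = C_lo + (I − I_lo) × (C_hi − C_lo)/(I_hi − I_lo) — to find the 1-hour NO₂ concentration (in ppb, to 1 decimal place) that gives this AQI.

24.4

AQI 23 lies in the 0–50 band, which corresponds to 0–53 ppb.
C = 0 + (23−0)×(53−0)/(50−0) = 0 + 23×53/50 ≈ 24.380 ppb → 24.4 ppb to 1 dp.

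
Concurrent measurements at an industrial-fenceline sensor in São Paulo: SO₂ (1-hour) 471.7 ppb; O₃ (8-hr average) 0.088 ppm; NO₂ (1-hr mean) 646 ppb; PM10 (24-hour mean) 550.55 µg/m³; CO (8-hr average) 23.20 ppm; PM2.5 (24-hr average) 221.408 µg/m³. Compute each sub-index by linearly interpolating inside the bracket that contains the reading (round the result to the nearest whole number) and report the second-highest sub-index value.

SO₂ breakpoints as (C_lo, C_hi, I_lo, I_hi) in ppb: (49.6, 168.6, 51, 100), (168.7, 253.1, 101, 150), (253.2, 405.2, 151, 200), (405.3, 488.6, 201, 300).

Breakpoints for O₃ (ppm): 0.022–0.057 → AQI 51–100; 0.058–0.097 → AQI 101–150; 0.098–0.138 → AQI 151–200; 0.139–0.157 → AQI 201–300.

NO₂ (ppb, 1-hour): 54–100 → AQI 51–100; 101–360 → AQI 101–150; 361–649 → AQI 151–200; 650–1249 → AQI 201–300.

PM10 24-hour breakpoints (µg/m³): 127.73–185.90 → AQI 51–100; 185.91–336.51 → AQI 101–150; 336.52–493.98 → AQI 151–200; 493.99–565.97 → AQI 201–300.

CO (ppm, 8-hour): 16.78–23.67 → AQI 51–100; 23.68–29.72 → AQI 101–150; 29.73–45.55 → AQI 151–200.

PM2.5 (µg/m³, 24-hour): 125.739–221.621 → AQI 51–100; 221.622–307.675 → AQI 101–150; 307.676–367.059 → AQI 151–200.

279

SO₂: 471.7 lies in 405.3–488.6, so I_lo=201, I_hi=300, C_lo=405.3, C_hi=488.6.
(300−201)/(488.6−405.3) × (471.7−405.3) + 201 = 99/83.3 × 66.4 + 201 ≈ 279.91 → 280.
O₃: 0.088 lies in 0.058–0.097, so I_lo=101, I_hi=150, C_lo=0.058, C_hi=0.097.
(150−101)/(0.097−0.058) × (0.088−0.058) + 101 = 49/0.039 × 0.030 + 101 ≈ 138.69 → 139.
NO₂ 646: bracket 361–649 → index 151–200; slope 49/288, offset 285.
AQI = 151 + 49/288·285 ≈ 199.49 ⇒ 199.
PM10: 550.55 lies in 493.99–565.97, so I_lo=201, I_hi=300, C_lo=493.99, C_hi=565.97.
(300−201)/(565.97−493.99) × (550.55−493.99) + 201 = 99/71.98 × 56.56 + 201 ≈ 278.79 → 279.
CO 23.20: bracket 16.78–23.67 → index 51–100; slope 49/6.89, offset 6.42.
AQI = 51 + 49/6.89·6.42 ≈ 96.66 ⇒ 97.
PM2.5: row 125.739–221.621 (AQI 51–100). (100−51)·(221.408−125.739)/(221.621−125.739) + 51 = 49·95.669/95.882 + 51 ≈ 99.89 → 100.
Sub-indices: SO₂→280, O₃→139, NO₂→199, PM10→279, CO→97, PM2.5→100. Ranked high→low: 280, 279, 199, 139, 100, 97. Second-highest sub-index = 279.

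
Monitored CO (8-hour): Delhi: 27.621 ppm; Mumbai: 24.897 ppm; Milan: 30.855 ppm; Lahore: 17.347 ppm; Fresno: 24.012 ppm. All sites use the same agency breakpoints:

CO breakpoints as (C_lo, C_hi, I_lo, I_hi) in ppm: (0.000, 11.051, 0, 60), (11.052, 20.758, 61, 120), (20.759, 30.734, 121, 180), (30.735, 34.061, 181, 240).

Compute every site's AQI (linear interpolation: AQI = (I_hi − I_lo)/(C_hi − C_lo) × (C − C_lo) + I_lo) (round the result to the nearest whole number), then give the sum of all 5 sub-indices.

729

Delhi: row 20.759–30.734 (AQI 121–180). (180−121)·(27.621−20.759)/(30.734−20.759) + 121 = 59·6.862/9.975 + 121 ≈ 161.59 → 162.
Mumbai: 24.897 lies in 20.759–30.734, so I_lo=121, I_hi=180, C_lo=20.759, C_hi=30.734.
(180−121)/(30.734−20.759) × (24.897−20.759) + 121 = 59/9.975 × 4.138 + 121 ≈ 145.48 → 145.
Milan 30.855: bracket 30.735–34.061 → index 181–240; slope 59/3.326, offset 0.120.
AQI = 181 + 59/3.326·0.120 ≈ 183.13 ⇒ 183.
Lahore 17.347: bracket 11.052–20.758 → index 61–120; slope 59/9.706, offset 6.295.
AQI = 61 + 59/9.706·6.295 ≈ 99.27 ⇒ 99.
Fresno: 24.012 lies in 20.759–30.734, so I_lo=121, I_hi=180, C_lo=20.759, C_hi=30.734.
(180−121)/(30.734−20.759) × (24.012−20.759) + 121 = 59/9.975 × 3.253 + 121 ≈ 140.24 → 140.
AQIs: Delhi=162, Mumbai=145, Milan=183, Lahore=99, Fresno=140. Sum = 162 + 145 + 183 + 99 + 140 = 729.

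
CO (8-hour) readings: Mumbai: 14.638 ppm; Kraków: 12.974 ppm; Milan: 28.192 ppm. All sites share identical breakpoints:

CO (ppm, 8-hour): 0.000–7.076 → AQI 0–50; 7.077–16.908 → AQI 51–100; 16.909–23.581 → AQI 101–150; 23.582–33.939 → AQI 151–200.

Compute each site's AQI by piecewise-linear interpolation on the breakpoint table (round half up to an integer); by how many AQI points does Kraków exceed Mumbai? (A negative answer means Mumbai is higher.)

-9

Mumbai 14.638: bracket 7.077–16.908 → index 51–100; slope 49/9.831, offset 7.561.
AQI = 51 + 49/9.831·7.561 ≈ 88.69 ⇒ 89.
Kraków 12.974: bracket 7.077–16.908 → index 51–100; slope 49/9.831, offset 5.897.
AQI = 51 + 49/9.831·5.897 ≈ 80.39 ⇒ 80.
Milan: 28.192 lies in 23.582–33.939, so I_lo=151, I_hi=200, C_lo=23.582, C_hi=33.939.
(200−151)/(33.939−23.582) × (28.192−23.582) + 151 = 49/10.357 × 4.610 + 151 ≈ 172.81 → 173.
AQIs: Mumbai=89, Kraków=80, Milan=173. Kraków (80) − Mumbai (89) = -9.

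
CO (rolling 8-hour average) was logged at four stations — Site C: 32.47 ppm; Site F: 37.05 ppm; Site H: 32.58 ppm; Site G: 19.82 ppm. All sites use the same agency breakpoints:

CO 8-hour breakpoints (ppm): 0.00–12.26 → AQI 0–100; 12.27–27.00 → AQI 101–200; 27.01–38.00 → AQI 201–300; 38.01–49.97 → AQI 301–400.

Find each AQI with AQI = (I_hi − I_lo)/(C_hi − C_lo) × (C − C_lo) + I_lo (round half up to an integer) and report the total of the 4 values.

Site C: 32.47 lies in 27.01–38.00, so I_lo=201, I_hi=300, C_lo=27.01, C_hi=38.00.
(300−201)/(38.00−27.01) × (32.47−27.01) + 201 = 99/10.99 × 5.46 + 201 ≈ 250.18 → 250.
Site F: 37.05 ∈ [27.01, 38.00] ↔ index [201, 300].
201 + (37.05−27.01)·(300−201)/(38.00−27.01) = 201 + 10.04·99/10.99 ≈ 291.44, so AQI = 291.
Site H: 32.58 lies in 27.01–38.00, so I_lo=201, I_hi=300, C_lo=27.01, C_hi=38.00.
(300−201)/(38.00−27.01) × (32.58−27.01) + 201 = 99/10.99 × 5.57 + 201 ≈ 251.18 → 251.
Site G: row 12.27–27.00 (AQI 101–200). (200−101)·(19.82−12.27)/(27.00−12.27) + 101 = 99·7.55/14.73 + 101 ≈ 151.74 → 152.
AQIs: Site C=250, Site F=291, Site H=251, Site G=152. Sum = 250 + 291 + 251 + 152 = 944.

944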